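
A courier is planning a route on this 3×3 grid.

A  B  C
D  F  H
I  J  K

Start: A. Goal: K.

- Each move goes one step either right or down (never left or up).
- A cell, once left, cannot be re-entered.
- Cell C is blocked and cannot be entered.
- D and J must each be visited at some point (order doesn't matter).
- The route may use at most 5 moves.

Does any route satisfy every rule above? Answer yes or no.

One route that works: A → D → I → J → K.

yes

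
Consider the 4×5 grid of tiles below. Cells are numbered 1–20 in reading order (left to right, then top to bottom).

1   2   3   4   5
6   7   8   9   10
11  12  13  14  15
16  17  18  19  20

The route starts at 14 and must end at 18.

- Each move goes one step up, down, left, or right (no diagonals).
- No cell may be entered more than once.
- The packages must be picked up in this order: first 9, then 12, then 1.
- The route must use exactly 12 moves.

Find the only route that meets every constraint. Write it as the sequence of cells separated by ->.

14 -> 9 -> 8 -> 13 -> 12 -> 7 -> 2 -> 1 -> 6 -> 11 -> 16 -> 17 -> 18

The waypoints must appear in the order 9, 12, 1, with no cell reused.
Route from 14: up 1 to 9, left 1 to 8, down 1 to 13, left 1 to 12, up 2 to 2, left 1 to 1, down 3 to 16, right 2 to 18 — 12 moves in all.
Check: order respected (9 at step 1, 12 at step 4, 1 at step 7); 12 moves as required.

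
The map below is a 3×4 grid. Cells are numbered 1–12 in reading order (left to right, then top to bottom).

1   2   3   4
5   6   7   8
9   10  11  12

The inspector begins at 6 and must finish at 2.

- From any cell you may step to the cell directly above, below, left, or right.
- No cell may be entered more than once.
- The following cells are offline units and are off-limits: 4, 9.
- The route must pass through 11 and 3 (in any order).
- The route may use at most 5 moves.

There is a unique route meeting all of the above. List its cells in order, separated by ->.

6 -> 10 -> 11 -> 7 -> 3 -> 2

Any route must reach 11 and 3 and still end at 2 within 5 moves, so the order of the required stops is forced.
Route from 6: down to 10, right to 11, 2× up (reaching 3), left to 2 — 5 moves in all.
Check: all required cells visited; 5 ≤ 5 moves.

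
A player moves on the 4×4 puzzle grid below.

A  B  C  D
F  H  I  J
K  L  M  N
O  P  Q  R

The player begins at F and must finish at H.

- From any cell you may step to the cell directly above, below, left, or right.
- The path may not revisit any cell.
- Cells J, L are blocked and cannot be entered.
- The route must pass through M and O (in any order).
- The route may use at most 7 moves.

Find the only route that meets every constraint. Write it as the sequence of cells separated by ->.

The 7-move cap with required stops at M, O leaves no slack for detours.
Route from F: down 2 to O, right 2 to Q, up 2 to I, left 1 to H — 7 moves in all.
Check: all required cells visited; 7 ≤ 7 moves.

F -> K -> O -> P -> Q -> M -> I -> H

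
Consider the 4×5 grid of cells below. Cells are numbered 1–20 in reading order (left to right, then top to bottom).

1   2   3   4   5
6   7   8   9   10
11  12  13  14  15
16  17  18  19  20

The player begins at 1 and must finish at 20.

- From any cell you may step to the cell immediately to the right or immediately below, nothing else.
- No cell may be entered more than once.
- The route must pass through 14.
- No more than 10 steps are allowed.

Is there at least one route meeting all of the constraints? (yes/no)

One route that works: 1 → 6 → 11 → 12 → 13 → 14 → 19 → 20.

yes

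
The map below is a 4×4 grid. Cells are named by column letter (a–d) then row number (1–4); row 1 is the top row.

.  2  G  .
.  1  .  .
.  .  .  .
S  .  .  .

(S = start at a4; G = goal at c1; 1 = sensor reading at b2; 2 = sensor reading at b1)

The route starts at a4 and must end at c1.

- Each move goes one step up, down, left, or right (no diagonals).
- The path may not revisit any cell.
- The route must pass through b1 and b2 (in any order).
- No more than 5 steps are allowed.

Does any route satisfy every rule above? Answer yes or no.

yes

One route that works: a4 → a3 → a2 → b2 → b1 → c1.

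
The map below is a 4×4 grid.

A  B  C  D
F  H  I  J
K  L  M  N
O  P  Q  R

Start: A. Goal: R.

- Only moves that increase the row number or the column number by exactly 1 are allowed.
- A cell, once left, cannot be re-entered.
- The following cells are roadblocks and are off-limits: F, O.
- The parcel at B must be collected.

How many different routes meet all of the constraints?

A right/down-only route from A to R makes exactly 3 down-moves and 3 right-moves in some order.
With no other constraints that would be C(6,3) = 20 routes.
Split at B and multiply the segment counts (each segment already excludes blocked cells): A→B: 1; B→R: 10; product = 10.
That gives 10 routes.

10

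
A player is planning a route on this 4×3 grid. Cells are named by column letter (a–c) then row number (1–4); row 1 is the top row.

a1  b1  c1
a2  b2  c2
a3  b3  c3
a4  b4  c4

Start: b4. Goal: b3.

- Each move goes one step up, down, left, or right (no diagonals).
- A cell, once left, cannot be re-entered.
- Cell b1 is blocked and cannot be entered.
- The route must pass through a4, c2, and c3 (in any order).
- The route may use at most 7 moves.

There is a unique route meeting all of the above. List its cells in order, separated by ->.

b4 -> a4 -> a3 -> a2 -> b2 -> c2 -> c3 -> b3

The budget equals the shortest possible length, so every move has to be on a shortest route through the required cells.
Route from b4: left to a4, 2× up (reaching a2), 2× right (reaching c2), down to c3, left to b3 — 7 moves in all.
Check: all required cells visited; 7 ≤ 7 moves.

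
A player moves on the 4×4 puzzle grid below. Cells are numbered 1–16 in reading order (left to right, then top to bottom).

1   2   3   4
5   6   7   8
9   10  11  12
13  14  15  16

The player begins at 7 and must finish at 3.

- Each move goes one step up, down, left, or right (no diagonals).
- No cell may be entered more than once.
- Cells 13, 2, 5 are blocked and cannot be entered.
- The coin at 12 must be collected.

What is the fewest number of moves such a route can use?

Any route passes through 12 somewhere between 7 and 3. Summing Manhattan distances along the two legs (7 → 12 → 3) gives a lower bound of 2 + 3 = 5 moves.
A route of 5 moves achieves this: 7 → 11 → 12 → 8 → 4 → 3.
Since 5 matches the lower bound, it is optimal.

5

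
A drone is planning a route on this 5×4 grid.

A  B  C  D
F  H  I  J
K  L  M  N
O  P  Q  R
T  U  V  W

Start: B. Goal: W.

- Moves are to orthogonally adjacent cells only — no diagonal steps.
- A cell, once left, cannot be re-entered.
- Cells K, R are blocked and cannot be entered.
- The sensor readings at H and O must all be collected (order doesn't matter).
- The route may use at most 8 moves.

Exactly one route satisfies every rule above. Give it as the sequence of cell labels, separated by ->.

B -> H -> L -> P -> O -> T -> U -> V -> W

Any route must reach H and O and still end at W within 8 moves, so the order of the required stops is forced.
Route from B: down 3 to P, left 1 to O, down 1 to T, right 3 to W — 8 moves in all.
Check: all required cells visited; 8 ≤ 8 moves.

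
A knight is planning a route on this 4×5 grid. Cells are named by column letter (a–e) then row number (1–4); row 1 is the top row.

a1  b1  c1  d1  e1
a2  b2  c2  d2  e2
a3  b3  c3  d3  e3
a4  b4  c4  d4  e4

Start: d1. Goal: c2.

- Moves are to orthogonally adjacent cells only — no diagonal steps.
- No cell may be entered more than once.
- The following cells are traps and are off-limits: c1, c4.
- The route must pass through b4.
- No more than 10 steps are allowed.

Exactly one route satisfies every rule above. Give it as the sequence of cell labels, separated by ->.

The budget equals the shortest possible length, so every move has to be on a shortest route through the required cells.
Route from d1: 2× down (reaching d3), 2× left (reaching b3), down to b4, left to a4, 2× up (reaching a2), 2× right (reaching c2) — 10 moves in all.
Check: all required cells visited; 10 ≤ 10 moves.

d1 -> d2 -> d3 -> c3 -> b3 -> b4 -> a4 -> a3 -> a2 -> b2 -> c2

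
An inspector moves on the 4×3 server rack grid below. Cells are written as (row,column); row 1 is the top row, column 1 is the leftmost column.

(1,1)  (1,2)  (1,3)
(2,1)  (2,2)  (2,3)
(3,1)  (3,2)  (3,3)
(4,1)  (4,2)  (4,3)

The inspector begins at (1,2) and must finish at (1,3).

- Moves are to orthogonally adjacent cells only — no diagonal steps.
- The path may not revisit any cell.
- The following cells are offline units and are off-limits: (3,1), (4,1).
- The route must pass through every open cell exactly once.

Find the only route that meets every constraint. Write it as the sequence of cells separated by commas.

Need to visit all 10 open cells exactly once, starting at (1,2) and ending at (1,3).
Route from (1,2): left to (1,1), down to (2,1), right to (2,2), 2× down (reaching (4,2)), right to (4,3), 3× up (reaching (1,3)) — 9 moves in all.
Check: all 10 open cells covered.

(1,2), (1,1), (2,1), (2,2), (3,2), (4,2), (4,3), (3,3), (2,3), (1,3)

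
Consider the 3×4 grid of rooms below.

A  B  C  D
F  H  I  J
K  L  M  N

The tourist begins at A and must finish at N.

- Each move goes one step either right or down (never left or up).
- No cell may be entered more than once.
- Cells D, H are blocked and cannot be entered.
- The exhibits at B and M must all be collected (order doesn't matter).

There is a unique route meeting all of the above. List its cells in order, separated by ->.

A -> B -> C -> I -> M -> N

Moves only go right or down, so the column and row indices never decrease.
Route from A: 2× right (reaching C), 2× down (reaching M), right to N — 5 moves in all.
Check: all required cells visited.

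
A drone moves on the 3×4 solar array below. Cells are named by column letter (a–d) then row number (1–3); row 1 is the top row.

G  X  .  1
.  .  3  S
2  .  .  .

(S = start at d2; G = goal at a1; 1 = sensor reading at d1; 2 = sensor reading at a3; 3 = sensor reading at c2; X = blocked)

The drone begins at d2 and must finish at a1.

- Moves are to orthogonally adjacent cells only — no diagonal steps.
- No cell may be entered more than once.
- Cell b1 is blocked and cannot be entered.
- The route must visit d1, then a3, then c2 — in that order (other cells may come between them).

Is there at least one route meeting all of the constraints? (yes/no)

no

Ignoring the required order, 2 revisit-free routes from d2 to a1 pass through all of d1, a3, and c2; the waypoint orders that occur are d1 → c2 → a3 (2) — never d1 → a3 → c2.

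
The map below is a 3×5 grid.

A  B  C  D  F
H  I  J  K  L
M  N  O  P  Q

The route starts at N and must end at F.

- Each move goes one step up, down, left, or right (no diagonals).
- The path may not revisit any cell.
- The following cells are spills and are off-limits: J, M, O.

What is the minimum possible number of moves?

5

The Manhattan distance from N to F is |3−1| + |2−5| = 5, so at least 5 moves are needed.
A route of 5 moves achieves this: N → I → B → C → D → F.
Since 5 matches the lower bound, it is optimal.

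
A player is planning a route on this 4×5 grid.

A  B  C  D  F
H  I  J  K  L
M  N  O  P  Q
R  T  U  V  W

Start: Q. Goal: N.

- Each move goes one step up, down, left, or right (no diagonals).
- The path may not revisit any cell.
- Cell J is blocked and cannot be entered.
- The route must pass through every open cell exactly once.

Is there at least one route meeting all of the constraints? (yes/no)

Colour the cells like a checkerboard: each orthogonal step flips colour, so a Hamiltonian route alternates colours. Here there are 10 cells of one colour and 9 of the other, with start on the opposite colour to the goal — the counts and endpoints can't be arranged into an alternating sequence of length 19, so no Hamiltonian route exists.

no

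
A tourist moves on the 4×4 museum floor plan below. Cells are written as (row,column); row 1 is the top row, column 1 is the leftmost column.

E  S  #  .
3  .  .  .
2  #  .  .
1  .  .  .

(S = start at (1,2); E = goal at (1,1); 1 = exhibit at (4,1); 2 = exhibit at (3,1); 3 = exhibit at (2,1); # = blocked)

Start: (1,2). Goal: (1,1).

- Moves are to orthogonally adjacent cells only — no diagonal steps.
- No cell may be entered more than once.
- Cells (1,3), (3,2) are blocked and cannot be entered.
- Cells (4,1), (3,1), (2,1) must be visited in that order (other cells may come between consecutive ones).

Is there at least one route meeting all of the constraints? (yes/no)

One route that works: (1,2) → (2,2) → (2,3) → (3,3) → (4,3) → (4,2) → (4,1) → (3,1) → (2,1) → (1,1).

yes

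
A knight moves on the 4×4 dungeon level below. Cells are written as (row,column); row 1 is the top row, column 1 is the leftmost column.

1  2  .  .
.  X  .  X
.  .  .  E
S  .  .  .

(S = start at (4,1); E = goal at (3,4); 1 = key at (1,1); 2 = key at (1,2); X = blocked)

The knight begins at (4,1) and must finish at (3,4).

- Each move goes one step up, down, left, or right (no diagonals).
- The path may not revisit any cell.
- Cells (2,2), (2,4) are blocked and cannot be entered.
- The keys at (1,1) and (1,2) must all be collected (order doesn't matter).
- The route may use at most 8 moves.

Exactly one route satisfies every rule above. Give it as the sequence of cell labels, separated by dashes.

The budget equals the shortest possible length, so every move has to be on a shortest route through the required cells.
Route from (4,1): up 3 to (1,1), right 2 to (1,3), down 2 to (3,3), right 1 to (3,4) — 8 moves in all.
Check: all required cells visited; 8 ≤ 8 moves.

(4,1) - (3,1) - (2,1) - (1,1) - (1,2) - (1,3) - (2,3) - (3,3) - (3,4)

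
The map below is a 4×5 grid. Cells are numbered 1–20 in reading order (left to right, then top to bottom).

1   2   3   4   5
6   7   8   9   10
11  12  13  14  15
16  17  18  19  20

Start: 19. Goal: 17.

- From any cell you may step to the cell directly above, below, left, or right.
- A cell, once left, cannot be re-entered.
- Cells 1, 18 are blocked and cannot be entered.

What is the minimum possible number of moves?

The Manhattan distance from 19 to 17 is |4−4| + |4−2| = 2, so at least 2 moves are needed.
That bound ignores the blocked cells. Measuring each leg by the fewest moves that actually steer around them (19→17: 4) raises the lower bound to 4.
A route of 4 moves exists: 19 → 14 → 13 → 12 → 17.
Since 4 matches that lower bound, it is optimal.

4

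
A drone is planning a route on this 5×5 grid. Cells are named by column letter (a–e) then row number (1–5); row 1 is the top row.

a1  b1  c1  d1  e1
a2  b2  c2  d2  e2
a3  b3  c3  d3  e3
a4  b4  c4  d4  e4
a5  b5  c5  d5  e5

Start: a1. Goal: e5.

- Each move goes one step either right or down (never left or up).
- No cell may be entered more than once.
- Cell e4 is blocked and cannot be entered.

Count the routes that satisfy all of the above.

A right/down-only route from a1 to e5 makes exactly 4 down-moves and 4 right-moves in some order.
With no other constraints that would be C(8,4) = 70 routes.
Subtract routes through each blocked cell (inclusion–exclusion for overlaps): − through e4: 35 → 35.
That gives 35 routes.

35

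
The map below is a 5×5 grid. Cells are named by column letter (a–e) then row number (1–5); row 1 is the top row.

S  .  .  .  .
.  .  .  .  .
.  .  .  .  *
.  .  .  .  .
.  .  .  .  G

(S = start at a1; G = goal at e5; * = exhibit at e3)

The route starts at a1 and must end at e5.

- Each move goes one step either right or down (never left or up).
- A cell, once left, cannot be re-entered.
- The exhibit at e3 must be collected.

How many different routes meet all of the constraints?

15

A right/down-only route from a1 to e5 makes exactly 4 down-moves and 4 right-moves in some order.
With no other constraints that would be C(8,4) = 70 routes.
Split at e3 and multiply the segment counts: a1→e3: 15; e3→e5: 1; product = 15.
That gives 15 routes.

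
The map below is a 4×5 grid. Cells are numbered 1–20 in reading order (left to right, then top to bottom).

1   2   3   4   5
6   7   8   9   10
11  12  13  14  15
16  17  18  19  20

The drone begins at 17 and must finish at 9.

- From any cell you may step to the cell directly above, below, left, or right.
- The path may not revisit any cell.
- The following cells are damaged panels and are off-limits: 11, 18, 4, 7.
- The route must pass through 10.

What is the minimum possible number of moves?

Any route passes through 10 somewhere between 17 and 9. Summing Manhattan distances along the two legs (17 → 10 → 9) gives a lower bound of 5 + 1 = 6 moves.
A route of 6 moves achieves this: 17 → 12 → 13 → 14 → 15 → 10 → 9.
Since 6 matches the lower bound, it is optimal.

6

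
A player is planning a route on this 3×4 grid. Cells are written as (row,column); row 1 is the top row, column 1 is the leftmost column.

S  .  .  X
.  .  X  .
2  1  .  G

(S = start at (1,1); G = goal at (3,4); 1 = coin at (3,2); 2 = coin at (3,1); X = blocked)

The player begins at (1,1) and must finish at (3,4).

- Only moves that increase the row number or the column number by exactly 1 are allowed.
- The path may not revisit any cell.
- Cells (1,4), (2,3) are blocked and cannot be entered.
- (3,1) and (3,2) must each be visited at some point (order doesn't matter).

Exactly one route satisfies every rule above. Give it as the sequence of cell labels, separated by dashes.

(1,1) - (2,1) - (3,1) - (3,2) - (3,3) - (3,4)

Moves only go right or down, so the column and row indices never decrease.
Route from (1,1): 2× down (reaching (3,1)), 3× right (reaching (3,4)) — 5 moves in all.
Check: all required cells visited.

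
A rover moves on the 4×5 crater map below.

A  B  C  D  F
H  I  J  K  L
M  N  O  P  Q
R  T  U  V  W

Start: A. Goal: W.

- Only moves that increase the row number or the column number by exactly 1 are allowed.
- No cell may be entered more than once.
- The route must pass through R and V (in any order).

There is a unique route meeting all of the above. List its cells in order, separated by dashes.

A - H - M - R - T - U - V - W

Moves only go right or down, so the column and row indices never decrease.
Route from A: 3× down (reaching R), 4× right (reaching W) — 7 moves in all.
Check: all required cells visited.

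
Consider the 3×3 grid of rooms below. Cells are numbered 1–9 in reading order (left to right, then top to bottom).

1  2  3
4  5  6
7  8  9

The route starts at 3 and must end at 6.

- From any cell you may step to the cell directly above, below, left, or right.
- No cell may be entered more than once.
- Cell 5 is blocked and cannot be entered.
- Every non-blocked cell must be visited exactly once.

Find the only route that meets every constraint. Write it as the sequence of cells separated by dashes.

Need to visit all 8 open cells exactly once, starting at 3 and ending at 6.
Cell 1 has only two open neighbours (4 and 2), so the path must pass straight through it: one of those is the cell it's entered from and the other is where it exits.
Route from 3: 2× left (reaching 1), 2× down (reaching 7), 2× right (reaching 9), up to 6 — 7 moves in all.
Check: all 8 open cells covered.

3 - 2 - 1 - 4 - 7 - 8 - 9 - 6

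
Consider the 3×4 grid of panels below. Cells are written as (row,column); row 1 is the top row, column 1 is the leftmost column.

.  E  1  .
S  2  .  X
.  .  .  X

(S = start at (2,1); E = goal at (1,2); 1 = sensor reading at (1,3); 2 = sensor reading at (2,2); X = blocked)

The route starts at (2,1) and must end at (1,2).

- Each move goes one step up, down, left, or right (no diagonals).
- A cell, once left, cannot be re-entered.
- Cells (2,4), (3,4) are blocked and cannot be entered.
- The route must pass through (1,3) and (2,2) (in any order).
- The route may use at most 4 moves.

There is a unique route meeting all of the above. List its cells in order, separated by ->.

Any route must reach (1,3) and (2,2) and still end at (1,2) within 4 moves, so the order of the required stops is forced.
Route from (2,1): 2× right (reaching (2,3)), up to (1,3), left to (1,2) — 4 moves in all.
Check: all required cells visited; 4 ≤ 4 moves.

(2,1) -> (2,2) -> (2,3) -> (1,3) -> (1,2)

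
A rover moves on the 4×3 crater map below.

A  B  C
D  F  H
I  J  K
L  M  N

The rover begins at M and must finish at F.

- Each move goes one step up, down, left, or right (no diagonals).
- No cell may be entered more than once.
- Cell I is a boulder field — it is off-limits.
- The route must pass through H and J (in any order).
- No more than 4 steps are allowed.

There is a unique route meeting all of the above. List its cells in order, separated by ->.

M -> J -> K -> H -> F

Any route must reach H and J and still end at F within 4 moves, so the order of the required stops is forced.
Route from M: up 1 to J, right 1 to K, up 1 to H, left 1 to F — 4 moves in all.
Check: all required cells visited; 4 ≤ 4 moves.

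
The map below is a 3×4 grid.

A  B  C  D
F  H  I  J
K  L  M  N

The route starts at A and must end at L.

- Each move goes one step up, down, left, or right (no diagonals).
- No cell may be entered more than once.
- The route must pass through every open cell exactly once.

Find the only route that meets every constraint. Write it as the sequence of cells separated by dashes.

Need to visit all 12 open cells exactly once, starting at A and ending at L.
Cell D has only two open neighbours (J and C), so the path must pass straight through it: one of those is the cell it's entered from and the other is where it exits.
Route from A: 3× right (reaching D), 2× down (reaching N), left to M, up to I, 2× left (reaching F), down to K, right to L — 11 moves in all.
Check: all 12 open cells covered.

A - B - C - D - J - N - M - I - H - F - K - L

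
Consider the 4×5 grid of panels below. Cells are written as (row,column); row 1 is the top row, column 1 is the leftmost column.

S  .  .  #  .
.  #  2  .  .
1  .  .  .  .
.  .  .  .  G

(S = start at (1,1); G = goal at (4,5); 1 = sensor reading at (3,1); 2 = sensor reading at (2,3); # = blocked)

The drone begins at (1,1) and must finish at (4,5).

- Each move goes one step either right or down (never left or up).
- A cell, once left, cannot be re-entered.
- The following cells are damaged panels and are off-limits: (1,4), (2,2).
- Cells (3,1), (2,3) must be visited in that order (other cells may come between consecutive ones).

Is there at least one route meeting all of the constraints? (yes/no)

(2,3) lies above (3,1), so going from (3,1) to (2,3) would need an upward move — but moves only go right/down, so (3,1) cannot be visited before (2,3).

no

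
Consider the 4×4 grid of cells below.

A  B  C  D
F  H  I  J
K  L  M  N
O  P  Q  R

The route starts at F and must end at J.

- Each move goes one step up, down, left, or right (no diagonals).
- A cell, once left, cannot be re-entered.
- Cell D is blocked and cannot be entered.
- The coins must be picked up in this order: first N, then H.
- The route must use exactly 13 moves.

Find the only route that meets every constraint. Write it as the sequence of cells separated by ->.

F -> K -> O -> P -> Q -> R -> N -> M -> L -> H -> B -> C -> I -> J

The waypoints must appear in the order N, H, with no cell reused.
Route from F: down 2 to O, right 3 to R, up 1 to N, left 2 to L, up 2 to B, right 1 to C, down 1 to I, right 1 to J — 13 moves in all.
Check: order respected (N at step 6, H at step 9); 13 moves as required.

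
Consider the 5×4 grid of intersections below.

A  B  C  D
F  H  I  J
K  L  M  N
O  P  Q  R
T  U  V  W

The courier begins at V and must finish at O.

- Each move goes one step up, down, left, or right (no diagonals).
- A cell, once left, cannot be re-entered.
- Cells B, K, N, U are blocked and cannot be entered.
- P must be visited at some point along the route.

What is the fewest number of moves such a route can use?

Any route passes through P somewhere between V and O. Summing Manhattan distances along the two legs (V → P → O) gives a lower bound of 2 + 1 = 3 moves.
A route of 3 moves achieves this: V → Q → P → O.
Since 3 matches the lower bound, it is optimal.

3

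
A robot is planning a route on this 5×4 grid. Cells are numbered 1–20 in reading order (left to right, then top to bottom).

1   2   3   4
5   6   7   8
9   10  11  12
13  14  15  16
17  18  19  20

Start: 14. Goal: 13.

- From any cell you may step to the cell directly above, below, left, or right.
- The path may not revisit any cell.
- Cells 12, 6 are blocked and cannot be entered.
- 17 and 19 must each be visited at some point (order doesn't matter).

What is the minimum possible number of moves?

Any route passes through 17 and 19 in some order between 14 and 13. Summing Manhattan distances along each leg and taking the cheapest ordering (14 → 19 → 17 → 13) gives a lower bound of 2 + 2 + 1 = 5 moves.
A route of 5 moves achieves this: 14 → 15 → 19 → 18 → 17 → 13.
Since 5 matches the lower bound, it is optimal.

5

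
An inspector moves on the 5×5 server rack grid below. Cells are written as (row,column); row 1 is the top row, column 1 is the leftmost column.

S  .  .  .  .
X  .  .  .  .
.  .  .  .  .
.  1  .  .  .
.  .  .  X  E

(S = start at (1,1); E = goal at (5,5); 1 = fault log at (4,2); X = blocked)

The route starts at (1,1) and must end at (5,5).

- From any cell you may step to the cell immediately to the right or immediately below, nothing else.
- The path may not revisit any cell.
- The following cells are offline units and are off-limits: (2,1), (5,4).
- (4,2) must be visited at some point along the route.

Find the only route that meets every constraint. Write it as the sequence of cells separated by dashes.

Moves only go right or down, so the column and row indices never decrease.
Route from (1,1): right to (1,2), 3× down (reaching (4,2)), 3× right (reaching (4,5)), down to (5,5) — 8 moves in all.
Check: all required cells visited.

(1,1) - (1,2) - (2,2) - (3,2) - (4,2) - (4,3) - (4,4) - (4,5) - (5,5)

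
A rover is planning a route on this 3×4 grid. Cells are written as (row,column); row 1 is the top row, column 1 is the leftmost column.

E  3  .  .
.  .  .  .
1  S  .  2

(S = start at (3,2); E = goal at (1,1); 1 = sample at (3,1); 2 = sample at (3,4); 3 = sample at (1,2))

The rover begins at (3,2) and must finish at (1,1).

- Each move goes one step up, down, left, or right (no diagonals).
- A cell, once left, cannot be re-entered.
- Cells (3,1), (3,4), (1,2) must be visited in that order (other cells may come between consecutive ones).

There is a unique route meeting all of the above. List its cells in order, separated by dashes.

The waypoints must appear in the order (3,1), (3,4), (1,2), with no cell reused.
Route from (3,2): left 1 to (3,1), up 1 to (2,1), right 2 to (2,3), down 1 to (3,3), right 1 to (3,4), up 2 to (1,4), left 3 to (1,1) — 11 moves in all.
Check: order respected (1 at step 1, 2 at step 6, 3 at step 10).

(3,2) - (3,1) - (2,1) - (2,2) - (2,3) - (3,3) - (3,4) - (2,4) - (1,4) - (1,3) - (1,2) - (1,1)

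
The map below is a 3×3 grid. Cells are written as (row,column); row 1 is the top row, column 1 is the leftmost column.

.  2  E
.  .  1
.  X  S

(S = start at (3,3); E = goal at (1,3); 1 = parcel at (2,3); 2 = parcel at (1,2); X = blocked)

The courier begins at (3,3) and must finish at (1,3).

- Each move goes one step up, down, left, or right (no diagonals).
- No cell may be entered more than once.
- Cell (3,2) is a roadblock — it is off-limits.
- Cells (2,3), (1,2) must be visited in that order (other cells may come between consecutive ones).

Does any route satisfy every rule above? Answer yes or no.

One route that works: (3,3) → (2,3) → (2,2) → (1,2) → (1,3).

yes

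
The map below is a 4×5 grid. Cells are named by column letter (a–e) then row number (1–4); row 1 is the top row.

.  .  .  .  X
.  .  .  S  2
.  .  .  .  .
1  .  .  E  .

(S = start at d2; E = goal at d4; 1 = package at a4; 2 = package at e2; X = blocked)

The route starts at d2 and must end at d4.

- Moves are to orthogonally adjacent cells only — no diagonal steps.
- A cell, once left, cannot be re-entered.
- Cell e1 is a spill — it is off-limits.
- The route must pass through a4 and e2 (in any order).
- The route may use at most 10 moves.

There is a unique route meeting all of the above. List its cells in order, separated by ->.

The 10-move cap with required stops at a4, e2 leaves no slack for detours.
Route from d2: right 1 to e2, down 1 to e3, left 4 to a3, down 1 to a4, right 3 to d4 — 10 moves in all.
Check: all required cells visited; 10 ≤ 10 moves.

d2 -> e2 -> e3 -> d3 -> c3 -> b3 -> a3 -> a4 -> b4 -> c4 -> d4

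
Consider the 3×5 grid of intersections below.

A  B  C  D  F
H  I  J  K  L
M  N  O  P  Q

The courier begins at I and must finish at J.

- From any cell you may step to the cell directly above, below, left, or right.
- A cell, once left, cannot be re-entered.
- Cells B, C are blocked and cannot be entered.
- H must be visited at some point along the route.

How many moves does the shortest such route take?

5

Any route passes through H somewhere between I and J. Summing Manhattan distances along the two legs (I → H → J) gives a lower bound of 1 + 2 = 3 moves.
The shortest route satisfying every rule uses 5 moves: I → H → M → N → O → J.
The no-revisit rule (legs can't share cells) pushes the minimum above the 3-move bound; an exhaustive check rules out every length from 3 to 4, leaving 5 as the minimum.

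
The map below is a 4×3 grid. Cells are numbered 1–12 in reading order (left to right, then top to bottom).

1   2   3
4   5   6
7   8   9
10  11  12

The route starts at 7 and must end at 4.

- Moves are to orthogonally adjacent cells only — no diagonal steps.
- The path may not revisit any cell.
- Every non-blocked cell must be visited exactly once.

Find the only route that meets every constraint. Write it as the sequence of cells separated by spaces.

7 10 11 12 9 8 5 6 3 2 1 4

Need to visit all 12 open cells exactly once, starting at 7 and ending at 4.
Cell 1 has only two open neighbours (4 and 2), so the path must pass straight through it: one of those is the cell it's entered from and the other is where it exits.
Route from 7: down to 10, 2× right (reaching 12), up to 9, left to 8, up to 5, right to 6, up to 3, 2× left (reaching 1), down to 4 — 11 moves in all.
Check: all 12 open cells covered.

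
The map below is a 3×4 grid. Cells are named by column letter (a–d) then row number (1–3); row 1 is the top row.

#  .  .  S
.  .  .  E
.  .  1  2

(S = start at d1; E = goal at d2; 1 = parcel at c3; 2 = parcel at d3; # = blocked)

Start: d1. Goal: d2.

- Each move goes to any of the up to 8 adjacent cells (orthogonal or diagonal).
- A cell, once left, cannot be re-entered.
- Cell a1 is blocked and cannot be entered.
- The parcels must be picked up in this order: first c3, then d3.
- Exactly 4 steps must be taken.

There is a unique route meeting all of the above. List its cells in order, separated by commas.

The waypoints must appear in the order c3, d3, with no cell reused.
Route from d1: down-left to c2, down to c3, right to d3, up to d2 — 4 moves in all.
Check: order respected (1 at step 2, 2 at step 3); 4 moves as required.

d1, c2, c3, d3, d2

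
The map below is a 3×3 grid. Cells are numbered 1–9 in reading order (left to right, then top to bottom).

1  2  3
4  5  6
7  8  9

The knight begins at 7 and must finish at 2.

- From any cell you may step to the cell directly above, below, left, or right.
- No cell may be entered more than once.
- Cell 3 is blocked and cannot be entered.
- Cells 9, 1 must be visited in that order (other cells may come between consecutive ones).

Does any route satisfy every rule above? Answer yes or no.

One route that works: 7 → 8 → 9 → 6 → 5 → 4 → 1 → 2.

yes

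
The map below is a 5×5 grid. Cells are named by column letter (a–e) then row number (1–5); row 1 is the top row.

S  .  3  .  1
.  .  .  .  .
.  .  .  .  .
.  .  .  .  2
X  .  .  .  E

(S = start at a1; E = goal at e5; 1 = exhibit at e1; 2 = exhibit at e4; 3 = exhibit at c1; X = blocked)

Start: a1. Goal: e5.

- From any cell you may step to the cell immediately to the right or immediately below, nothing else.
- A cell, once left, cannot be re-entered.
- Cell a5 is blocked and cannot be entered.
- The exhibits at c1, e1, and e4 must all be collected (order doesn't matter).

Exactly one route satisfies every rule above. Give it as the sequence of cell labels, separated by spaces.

Moves only go right or down, so the column and row indices never decrease.
Route from a1: 4× right (reaching e1), 4× down (reaching e5) — 8 moves in all.
Check: all required cells visited.

a1 b1 c1 d1 e1 e2 e3 e4 e5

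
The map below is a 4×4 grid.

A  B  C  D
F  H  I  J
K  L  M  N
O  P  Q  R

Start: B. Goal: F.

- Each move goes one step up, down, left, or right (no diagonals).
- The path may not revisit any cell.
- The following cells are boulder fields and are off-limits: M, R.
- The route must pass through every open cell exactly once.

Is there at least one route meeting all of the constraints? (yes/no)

no

Cell N has only one open neighbour but is neither the start nor the goal, so a Hamiltonian route would have to both enter and leave it through the same neighbour — impossible without revisiting.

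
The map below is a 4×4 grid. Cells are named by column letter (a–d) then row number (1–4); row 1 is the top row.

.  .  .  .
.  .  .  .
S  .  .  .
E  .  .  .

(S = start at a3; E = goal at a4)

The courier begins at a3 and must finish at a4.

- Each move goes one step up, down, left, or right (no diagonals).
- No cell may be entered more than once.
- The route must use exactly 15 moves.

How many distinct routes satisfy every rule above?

6

Need simple routes of exactly 15 moves from a3 to a4 (Manhattan distance 1, so 7 moves are spent on a detour and 7 undoing it).
Enumerating: a3 a2 a1 b1 b2 b3 c3 c2 c1 d1 d2 d3 d4 c4 b4 a4 | a3 a2 a1 b1 b2 c2 c1 d1 d2 d3 d4 c4 c3 b3 b4 a4 | a3 a2 a1 b1 c1 d1 d2 d3 d4 c4 c3 c2 b2 b3 b4 a4 | a3 a2 a1 b1 c1 d1 d2 c2 b2 b3 c3 d3 d4 c4 b4 a4 | a3 b3 b2 a2 a1 b1 c1 d1 d2 c2 c3 d3 d4 c4 b4 a4 | a3 b3 c3 c2 b2 a2 a1 b1 c1 d1 d2 d3 d4 c4 b4 a4.
That gives 6 routes.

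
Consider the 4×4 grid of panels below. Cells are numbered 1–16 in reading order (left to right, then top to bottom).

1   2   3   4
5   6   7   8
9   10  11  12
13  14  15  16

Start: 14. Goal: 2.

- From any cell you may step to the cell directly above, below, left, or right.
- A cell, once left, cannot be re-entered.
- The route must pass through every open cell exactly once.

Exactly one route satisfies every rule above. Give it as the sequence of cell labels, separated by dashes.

14 - 13 - 9 - 10 - 11 - 15 - 16 - 12 - 8 - 4 - 3 - 7 - 6 - 5 - 1 - 2

Need to visit all 16 open cells exactly once, starting at 14 and ending at 2.
Cell 1 has only two open neighbours (5 and 2), so the path must pass straight through it: one of those is the cell it's entered from and the other is where it exits.
Route from 14: left to 13, up to 9, 2× right (reaching 11), down to 15, right to 16, 3× up (reaching 4), left to 3, down to 7, 2× left (reaching 5), up to 1, right to 2 — 15 moves in all.
Check: all 16 open cells covered.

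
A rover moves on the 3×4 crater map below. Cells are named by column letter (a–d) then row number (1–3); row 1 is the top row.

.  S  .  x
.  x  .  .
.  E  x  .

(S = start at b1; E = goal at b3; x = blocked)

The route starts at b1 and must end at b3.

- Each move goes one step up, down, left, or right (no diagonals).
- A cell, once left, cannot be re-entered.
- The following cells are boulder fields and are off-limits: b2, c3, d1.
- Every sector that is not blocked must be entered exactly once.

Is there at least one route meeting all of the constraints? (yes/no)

Cell d3 has only one open neighbour but is neither the start nor the goal, so a Hamiltonian route would have to both enter and leave it through the same neighbour — impossible without revisiting.

no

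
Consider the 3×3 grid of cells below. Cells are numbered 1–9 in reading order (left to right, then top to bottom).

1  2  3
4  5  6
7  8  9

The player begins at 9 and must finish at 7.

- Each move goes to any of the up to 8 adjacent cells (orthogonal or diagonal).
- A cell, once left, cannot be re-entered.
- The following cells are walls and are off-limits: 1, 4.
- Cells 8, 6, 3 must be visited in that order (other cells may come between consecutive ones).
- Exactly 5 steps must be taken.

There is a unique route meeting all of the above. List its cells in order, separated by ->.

9 -> 8 -> 6 -> 3 -> 5 -> 7

The waypoints must appear in the order 8, 6, 3, with no cell reused.
Route from 9: left to 8, up-right to 6, up to 3, 2× down-left (reaching 7) — 5 moves in all.
Check: order respected (8 at step 1, 6 at step 2, 3 at step 3); 5 moves as required.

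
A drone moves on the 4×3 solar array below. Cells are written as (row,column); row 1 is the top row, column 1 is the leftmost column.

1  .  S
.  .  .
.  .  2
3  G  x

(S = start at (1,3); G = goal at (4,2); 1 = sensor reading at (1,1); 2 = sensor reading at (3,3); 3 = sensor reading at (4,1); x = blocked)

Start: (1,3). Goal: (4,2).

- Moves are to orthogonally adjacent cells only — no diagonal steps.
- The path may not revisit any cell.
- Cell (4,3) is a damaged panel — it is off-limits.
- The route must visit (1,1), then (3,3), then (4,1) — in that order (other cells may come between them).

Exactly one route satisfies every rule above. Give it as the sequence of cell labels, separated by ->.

The waypoints must appear in the order (1,1), (3,3), (4,1), with no cell reused.
Route from (1,3): left 2 to (1,1), down 1 to (2,1), right 2 to (2,3), down 1 to (3,3), left 2 to (3,1), down 1 to (4,1), right 1 to (4,2) — 10 moves in all.
Check: order respected (1 at step 2, 2 at step 6, 3 at step 9).

(1,3) -> (1,2) -> (1,1) -> (2,1) -> (2,2) -> (2,3) -> (3,3) -> (3,2) -> (3,1) -> (4,1) -> (4,2)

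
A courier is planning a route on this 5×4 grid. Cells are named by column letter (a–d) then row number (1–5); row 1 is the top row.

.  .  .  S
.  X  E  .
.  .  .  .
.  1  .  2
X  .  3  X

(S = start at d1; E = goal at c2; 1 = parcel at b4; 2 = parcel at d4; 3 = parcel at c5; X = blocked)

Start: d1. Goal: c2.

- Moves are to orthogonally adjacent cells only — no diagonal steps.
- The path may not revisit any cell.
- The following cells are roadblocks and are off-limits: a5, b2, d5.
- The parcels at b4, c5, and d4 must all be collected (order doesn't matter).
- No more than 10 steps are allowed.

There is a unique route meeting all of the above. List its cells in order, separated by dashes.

The 10-move cap with required stops at b4, c5, d4 leaves no slack for detours.
Route from d1: down 3 to d4, left 1 to c4, down 1 to c5, left 1 to b5, up 2 to b3, right 1 to c3, up 1 to c2 — 10 moves in all.
Check: all required cells visited; 10 ≤ 10 moves.

d1 - d2 - d3 - d4 - c4 - c5 - b5 - b4 - b3 - c3 - c2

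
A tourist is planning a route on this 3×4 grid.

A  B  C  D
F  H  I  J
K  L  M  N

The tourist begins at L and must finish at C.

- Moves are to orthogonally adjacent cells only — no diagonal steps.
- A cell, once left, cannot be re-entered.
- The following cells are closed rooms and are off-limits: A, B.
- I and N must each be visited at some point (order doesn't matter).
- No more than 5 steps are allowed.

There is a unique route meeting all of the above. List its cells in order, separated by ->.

The 5-move cap with required stops at I, N leaves no slack for detours.
Route from L: right 2 to N, up 1 to J, left 1 to I, up 1 to C — 5 moves in all.
Check: all required cells visited; 5 ≤ 5 moves.

L -> M -> N -> J -> I -> C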